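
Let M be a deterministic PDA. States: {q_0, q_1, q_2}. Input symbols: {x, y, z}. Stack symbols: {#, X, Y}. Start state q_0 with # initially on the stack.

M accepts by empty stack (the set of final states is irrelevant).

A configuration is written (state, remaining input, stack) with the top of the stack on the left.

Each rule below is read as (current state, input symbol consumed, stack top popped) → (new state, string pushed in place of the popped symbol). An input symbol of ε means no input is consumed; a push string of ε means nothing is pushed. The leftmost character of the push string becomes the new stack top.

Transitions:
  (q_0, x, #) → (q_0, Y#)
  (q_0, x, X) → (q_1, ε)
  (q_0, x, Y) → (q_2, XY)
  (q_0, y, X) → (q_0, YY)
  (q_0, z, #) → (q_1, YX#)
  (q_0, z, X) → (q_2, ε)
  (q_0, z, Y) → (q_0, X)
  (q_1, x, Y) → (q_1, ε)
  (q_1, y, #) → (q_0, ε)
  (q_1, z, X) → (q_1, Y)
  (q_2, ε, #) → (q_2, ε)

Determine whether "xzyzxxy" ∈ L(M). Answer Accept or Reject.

(q_0, xzyzxxy, #) ⊢ (q_0, zyzxxy, Y#) ⊢ (q_0, yzxxy, X#) ⊢ (q_0, zxxy, YY#) ⊢ (q_0, xxy, XY#) ⊢ (q_1, xy, Y#) ⊢ (q_1, y, #) ⊢ (q_0, ε, ε)
All input consumed and the stack is empty.

Accept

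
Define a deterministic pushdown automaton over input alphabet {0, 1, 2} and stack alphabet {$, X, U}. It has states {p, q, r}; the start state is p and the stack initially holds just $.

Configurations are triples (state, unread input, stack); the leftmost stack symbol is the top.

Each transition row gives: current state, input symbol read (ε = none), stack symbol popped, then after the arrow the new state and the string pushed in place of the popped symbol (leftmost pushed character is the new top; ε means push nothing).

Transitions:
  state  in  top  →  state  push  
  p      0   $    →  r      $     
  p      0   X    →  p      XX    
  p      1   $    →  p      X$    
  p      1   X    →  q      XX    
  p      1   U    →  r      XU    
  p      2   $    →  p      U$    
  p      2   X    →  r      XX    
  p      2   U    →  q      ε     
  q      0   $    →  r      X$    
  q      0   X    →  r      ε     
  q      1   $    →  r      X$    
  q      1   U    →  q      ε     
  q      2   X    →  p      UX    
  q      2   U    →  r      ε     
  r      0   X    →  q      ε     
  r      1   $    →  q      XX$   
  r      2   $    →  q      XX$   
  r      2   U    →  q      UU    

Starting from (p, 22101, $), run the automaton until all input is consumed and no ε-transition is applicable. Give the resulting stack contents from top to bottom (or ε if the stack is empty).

X$

(p, 22101, $)
  read 2, top $: go to p, push U$ → (p, 2101, U$)
  read 2, top U: go to q, push ε → (q, 101, $)
  read 1, top $: go to r, push X$ → (r, 01, X$)
  read 0, top X: go to q, push ε → (q, 1, $)
  read 1, top $: go to r, push X$ → (r, ε, X$)
All input consumed in state r with stack X$.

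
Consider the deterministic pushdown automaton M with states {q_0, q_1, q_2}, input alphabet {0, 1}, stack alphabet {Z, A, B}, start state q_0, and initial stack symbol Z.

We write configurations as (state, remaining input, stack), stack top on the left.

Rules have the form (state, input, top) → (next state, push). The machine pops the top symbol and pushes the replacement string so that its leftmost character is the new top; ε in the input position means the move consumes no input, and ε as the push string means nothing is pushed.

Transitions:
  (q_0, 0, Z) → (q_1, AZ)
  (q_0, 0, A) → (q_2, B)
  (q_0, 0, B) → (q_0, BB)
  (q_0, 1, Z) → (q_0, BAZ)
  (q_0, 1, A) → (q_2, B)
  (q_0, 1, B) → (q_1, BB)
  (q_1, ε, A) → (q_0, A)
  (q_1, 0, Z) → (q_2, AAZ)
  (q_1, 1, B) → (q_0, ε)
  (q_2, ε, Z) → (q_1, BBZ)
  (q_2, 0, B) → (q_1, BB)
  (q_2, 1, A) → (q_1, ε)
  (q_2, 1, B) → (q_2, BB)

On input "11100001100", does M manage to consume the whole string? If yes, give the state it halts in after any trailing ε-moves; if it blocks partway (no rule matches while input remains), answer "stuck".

(q_0, 11100001100, Z)
  read 1, top Z: go to q_0, push BAZ → (q_0, 1100001100, BAZ)
  read 1, top B: go to q_1, push BB → (q_1, 100001100, BBAZ)
  read 1, top B: go to q_0, push ε → (q_0, 00001100, BAZ)
  read 0, top B: go to q_0, push BB → (q_0, 0001100, BBAZ)
  read 0, top B: go to q_0, push BB → (q_0, 001100, BBBAZ)
  read 0, top B: go to q_0, push BB → (q_0, 01100, BBBBAZ)
  read 0, top B: go to q_0, push BB → (q_0, 1100, BBBBBAZ)
  read 1, top B: go to q_1, push BB → (q_1, 100, BBBBBBAZ)
  read 1, top B: go to q_0, push ε → (q_0, 00, BBBBBAZ)
  read 0, top B: go to q_0, push BB → (q_0, 0, BBBBBBAZ)
  read 0, top B: go to q_0, push BB → (q_0, ε, BBBBBBBAZ)
All input consumed; M is in state q_0.

q_0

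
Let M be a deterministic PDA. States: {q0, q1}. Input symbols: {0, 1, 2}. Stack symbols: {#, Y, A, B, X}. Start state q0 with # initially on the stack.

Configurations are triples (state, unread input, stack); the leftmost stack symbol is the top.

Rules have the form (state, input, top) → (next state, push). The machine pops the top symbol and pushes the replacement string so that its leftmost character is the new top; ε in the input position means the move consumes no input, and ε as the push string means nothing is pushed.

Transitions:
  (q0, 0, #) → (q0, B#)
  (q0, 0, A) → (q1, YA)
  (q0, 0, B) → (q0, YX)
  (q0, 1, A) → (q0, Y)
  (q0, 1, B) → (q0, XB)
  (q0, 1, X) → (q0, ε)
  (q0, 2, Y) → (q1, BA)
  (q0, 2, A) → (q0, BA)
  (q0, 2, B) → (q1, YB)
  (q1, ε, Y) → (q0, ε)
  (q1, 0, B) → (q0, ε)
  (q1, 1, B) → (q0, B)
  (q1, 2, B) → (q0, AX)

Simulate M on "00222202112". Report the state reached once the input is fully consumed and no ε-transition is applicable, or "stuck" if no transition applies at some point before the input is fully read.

(q0, 00222202112, #)
  read 0, top #: go to q0, push B# → (q0, 0222202112, B#)
  read 0, top B: go to q0, push YX → (q0, 222202112, YX#)
  read 2, top Y: go to q1, push BA → (q1, 22202112, BAX#)
  read 2, top B: go to q0, push AX → (q0, 2202112, AXAX#)
  read 2, top A: go to q0, push BA → (q0, 202112, BAXAX#)
  read 2, top B: go to q1, push YB → (q1, 02112, YBAXAX#)
  ε-move, top Y: go to q0, push ε → (q0, 02112, BAXAX#)
  read 0, top B: go to q0, push YX → (q0, 2112, YXAXAX#)
  read 2, top Y: go to q1, push BA → (q1, 112, BAXAXAX#)
  read 1, top B: go to q0, push B → (q0, 12, BAXAXAX#)
  read 1, top B: go to q0, push XB → (q0, 2, XBAXAXAX#)
No transition for (q0, 2, top X); M blocks with input 2 remaining.

stuck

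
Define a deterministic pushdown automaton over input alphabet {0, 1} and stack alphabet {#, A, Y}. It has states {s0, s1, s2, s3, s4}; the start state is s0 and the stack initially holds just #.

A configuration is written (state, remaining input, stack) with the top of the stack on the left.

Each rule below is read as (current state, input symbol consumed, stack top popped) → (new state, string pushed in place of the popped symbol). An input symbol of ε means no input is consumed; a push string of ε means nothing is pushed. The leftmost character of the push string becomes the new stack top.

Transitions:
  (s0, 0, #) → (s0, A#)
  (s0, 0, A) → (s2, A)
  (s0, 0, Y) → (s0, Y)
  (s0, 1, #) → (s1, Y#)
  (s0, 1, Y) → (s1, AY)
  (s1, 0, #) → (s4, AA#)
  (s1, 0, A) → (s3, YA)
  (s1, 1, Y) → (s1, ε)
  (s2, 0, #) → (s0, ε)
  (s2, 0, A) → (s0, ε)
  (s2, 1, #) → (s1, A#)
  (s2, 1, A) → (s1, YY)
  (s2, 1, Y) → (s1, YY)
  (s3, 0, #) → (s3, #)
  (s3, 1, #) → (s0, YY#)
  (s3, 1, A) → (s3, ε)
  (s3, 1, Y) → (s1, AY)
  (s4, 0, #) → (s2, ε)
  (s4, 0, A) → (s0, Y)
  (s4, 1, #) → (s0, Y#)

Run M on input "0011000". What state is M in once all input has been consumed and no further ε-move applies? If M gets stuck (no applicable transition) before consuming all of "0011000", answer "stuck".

(s0, 0011000, #)
  read 0, top #: go to s0, push A# → (s0, 011000, A#)
  read 0, top A: go to s2, push A → (s2, 11000, A#)
  read 1, top A: go to s1, push YY → (s1, 1000, YY#)
  read 1, top Y: go to s1, push ε → (s1, 000, Y#)
No transition for (s1, 0, top Y); M blocks with input 000 remaining.

stuck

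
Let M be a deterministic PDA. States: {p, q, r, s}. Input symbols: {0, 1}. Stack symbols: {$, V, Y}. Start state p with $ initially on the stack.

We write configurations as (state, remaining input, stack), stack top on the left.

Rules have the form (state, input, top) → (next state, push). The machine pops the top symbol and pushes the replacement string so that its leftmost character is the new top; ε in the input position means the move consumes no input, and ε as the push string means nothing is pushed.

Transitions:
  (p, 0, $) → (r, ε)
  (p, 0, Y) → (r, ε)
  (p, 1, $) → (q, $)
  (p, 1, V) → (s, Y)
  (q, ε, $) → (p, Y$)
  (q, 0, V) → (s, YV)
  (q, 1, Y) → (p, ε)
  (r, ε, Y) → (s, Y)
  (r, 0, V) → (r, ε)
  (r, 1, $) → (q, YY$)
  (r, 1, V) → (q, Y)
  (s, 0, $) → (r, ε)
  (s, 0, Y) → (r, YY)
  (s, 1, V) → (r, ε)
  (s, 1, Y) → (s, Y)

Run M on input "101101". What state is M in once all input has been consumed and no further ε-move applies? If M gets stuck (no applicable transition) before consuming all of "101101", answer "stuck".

(p, 101101, $) ⊢ (q, 01101, $) ⊢ (p, 01101, Y$) ⊢ (r, 1101, $) ⊢ (q, 101, YY$) ⊢ (p, 01, Y$) ⊢ (r, 1, $) ⊢ (q, ε, YY$)
All input consumed; M is in state q.

q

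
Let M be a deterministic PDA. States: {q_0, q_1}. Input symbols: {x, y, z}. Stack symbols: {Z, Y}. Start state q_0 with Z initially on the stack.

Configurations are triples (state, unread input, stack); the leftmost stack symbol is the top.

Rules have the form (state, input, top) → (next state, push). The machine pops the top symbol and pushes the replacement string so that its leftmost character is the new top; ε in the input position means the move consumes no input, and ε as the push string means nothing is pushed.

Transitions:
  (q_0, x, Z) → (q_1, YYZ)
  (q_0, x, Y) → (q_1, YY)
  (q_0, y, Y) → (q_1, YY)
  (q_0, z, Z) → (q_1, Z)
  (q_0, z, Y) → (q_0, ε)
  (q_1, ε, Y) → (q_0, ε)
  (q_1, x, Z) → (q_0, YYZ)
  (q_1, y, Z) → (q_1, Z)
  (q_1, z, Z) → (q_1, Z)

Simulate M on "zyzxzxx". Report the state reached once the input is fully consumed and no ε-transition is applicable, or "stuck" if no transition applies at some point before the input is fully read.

q_0

(q_0, zyzxzxx, Z)
  read z, top Z: go to q_1, push Z → (q_1, yzxzxx, Z)
  read y, top Z: go to q_1, push Z → (q_1, zxzxx, Z)
  read z, top Z: go to q_1, push Z → (q_1, xzxx, Z)
  read x, top Z: go to q_0, push YYZ → (q_0, zxx, YYZ)
  read z, top Y: go to q_0, push ε → (q_0, xx, YZ)
  read x, top Y: go to q_1, push YY → (q_1, x, YYZ)
  ε-move, top Y: go to q_0, push ε → (q_0, x, YZ)
  read x, top Y: go to q_1, push YY → (q_1, ε, YYZ)
  ε-move, top Y: go to q_0, push ε → (q_0, ε, YZ)
All input consumed; M is in state q_0.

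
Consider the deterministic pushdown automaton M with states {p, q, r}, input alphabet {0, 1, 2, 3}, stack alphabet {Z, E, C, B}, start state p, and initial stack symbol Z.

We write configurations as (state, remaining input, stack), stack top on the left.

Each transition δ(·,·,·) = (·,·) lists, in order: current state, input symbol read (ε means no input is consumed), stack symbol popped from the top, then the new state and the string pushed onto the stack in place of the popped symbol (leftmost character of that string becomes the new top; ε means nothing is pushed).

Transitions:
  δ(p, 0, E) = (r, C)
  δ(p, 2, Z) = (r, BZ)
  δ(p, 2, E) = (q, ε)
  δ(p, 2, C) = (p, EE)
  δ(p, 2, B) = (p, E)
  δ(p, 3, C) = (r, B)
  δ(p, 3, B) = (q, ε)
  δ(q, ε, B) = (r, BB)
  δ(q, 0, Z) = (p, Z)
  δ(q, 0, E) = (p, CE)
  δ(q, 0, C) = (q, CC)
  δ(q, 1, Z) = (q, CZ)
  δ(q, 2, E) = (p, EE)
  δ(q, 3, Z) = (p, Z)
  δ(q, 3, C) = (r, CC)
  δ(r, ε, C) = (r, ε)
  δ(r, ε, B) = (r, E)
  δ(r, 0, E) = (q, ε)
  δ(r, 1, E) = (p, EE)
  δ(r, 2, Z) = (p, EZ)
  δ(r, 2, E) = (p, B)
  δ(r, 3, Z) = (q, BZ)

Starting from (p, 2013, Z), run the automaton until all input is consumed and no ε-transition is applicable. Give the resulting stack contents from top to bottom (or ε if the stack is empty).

Z

(p, 2013, Z)
  read 2, top Z: go to r, push BZ → (r, 013, BZ)
  ε-move, top B: go to r, push E → (r, 013, EZ)
  read 0, top E: go to q, push ε → (q, 13, Z)
  read 1, top Z: go to q, push CZ → (q, 3, CZ)
  read 3, top C: go to r, push CC → (r, ε, CCZ)
  ε-move, top C: go to r, push ε → (r, ε, CZ)
  ε-move, top C: go to r, push ε → (r, ε, Z)
All input consumed in state r with stack Z.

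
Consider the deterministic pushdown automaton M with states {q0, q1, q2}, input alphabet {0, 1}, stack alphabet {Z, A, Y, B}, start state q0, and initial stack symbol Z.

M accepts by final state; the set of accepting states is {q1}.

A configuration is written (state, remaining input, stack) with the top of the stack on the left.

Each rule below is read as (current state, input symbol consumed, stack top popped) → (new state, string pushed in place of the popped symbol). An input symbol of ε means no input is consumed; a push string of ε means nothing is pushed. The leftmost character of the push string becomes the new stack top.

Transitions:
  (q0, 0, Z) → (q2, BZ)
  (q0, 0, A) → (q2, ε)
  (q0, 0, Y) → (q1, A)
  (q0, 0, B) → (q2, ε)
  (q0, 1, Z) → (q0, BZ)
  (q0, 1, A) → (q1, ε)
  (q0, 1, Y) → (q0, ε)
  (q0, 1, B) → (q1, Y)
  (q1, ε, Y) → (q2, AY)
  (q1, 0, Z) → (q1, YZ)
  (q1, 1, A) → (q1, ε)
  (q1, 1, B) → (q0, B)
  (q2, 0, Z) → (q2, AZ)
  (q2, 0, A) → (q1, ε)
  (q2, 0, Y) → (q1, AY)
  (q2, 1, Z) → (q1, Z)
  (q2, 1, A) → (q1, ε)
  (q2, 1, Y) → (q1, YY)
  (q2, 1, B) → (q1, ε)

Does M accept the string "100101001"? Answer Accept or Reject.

Accept

(q0, 100101001, Z)
  read 1, top Z: go to q0, push BZ → (q0, 00101001, BZ)
  read 0, top B: go to q2, push ε → (q2, 0101001, Z)
  read 0, top Z: go to q2, push AZ → (q2, 101001, AZ)
  read 1, top A: go to q1, push ε → (q1, 01001, Z)
  read 0, top Z: go to q1, push YZ → (q1, 1001, YZ)
  ε-move, top Y: go to q2, push AY → (q2, 1001, AYZ)
  read 1, top A: go to q1, push ε → (q1, 001, YZ)
  ε-move, top Y: go to q2, push AY → (q2, 001, AYZ)
  read 0, top A: go to q1, push ε → (q1, 01, YZ)
  ε-move, top Y: go to q2, push AY → (q2, 01, AYZ)
  read 0, top A: go to q1, push ε → (q1, 1, YZ)
  ε-move, top Y: go to q2, push AY → (q2, 1, AYZ)
  read 1, top A: go to q1, push ε → (q1, ε, YZ)
All input consumed; state q1 ∈ F.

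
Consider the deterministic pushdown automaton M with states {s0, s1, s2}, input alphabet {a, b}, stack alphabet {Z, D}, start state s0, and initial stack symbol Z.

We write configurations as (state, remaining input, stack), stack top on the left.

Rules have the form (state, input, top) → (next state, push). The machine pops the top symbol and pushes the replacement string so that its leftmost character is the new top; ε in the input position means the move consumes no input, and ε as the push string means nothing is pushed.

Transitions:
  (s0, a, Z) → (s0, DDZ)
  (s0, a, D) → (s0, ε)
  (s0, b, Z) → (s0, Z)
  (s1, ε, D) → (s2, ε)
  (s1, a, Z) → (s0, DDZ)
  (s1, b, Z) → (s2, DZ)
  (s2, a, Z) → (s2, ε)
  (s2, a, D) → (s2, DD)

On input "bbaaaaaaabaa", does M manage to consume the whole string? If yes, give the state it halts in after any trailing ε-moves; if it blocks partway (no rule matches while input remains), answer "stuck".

stuck

(s0, bbaaaaaaabaa, Z) ⊢ (s0, baaaaaaabaa, Z) ⊢ (s0, aaaaaaabaa, Z) ⊢ (s0, aaaaaabaa, DDZ) ⊢ (s0, aaaaabaa, DZ) ⊢ (s0, aaaabaa, Z) ⊢ (s0, aaabaa, DDZ) ⊢ (s0, aabaa, DZ) ⊢ (s0, abaa, Z) ⊢ (s0, baa, DDZ)
No transition for (s0, b, top D); M blocks with input baa remaining.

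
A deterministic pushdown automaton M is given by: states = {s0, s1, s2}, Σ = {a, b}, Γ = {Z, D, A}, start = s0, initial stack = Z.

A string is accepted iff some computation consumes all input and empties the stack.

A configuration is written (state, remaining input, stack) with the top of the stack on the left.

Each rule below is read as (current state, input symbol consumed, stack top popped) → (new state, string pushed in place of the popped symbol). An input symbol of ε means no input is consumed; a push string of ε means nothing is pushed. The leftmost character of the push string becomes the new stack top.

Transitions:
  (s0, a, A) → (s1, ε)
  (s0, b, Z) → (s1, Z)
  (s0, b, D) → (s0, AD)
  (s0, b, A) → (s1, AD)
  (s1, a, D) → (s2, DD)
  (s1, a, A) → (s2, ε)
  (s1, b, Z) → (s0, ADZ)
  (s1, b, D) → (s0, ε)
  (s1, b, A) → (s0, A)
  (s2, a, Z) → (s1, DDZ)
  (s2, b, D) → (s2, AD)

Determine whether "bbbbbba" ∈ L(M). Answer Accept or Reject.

Reject

(s0, bbbbbba, Z)
  read b, top Z: go to s1, push Z → (s1, bbbbba, Z)
  read b, top Z: go to s0, push ADZ → (s0, bbbba, ADZ)
  read b, top A: go to s1, push AD → (s1, bbba, ADDZ)
  read b, top A: go to s0, push A → (s0, bba, ADDZ)
  read b, top A: go to s1, push AD → (s1, ba, ADDDZ)
  read b, top A: go to s0, push A → (s0, a, ADDDZ)
  read a, top A: go to s1, push ε → (s1, ε, DDDZ)
All input consumed; stack is DDDZ, not empty, and no further ε-move applies.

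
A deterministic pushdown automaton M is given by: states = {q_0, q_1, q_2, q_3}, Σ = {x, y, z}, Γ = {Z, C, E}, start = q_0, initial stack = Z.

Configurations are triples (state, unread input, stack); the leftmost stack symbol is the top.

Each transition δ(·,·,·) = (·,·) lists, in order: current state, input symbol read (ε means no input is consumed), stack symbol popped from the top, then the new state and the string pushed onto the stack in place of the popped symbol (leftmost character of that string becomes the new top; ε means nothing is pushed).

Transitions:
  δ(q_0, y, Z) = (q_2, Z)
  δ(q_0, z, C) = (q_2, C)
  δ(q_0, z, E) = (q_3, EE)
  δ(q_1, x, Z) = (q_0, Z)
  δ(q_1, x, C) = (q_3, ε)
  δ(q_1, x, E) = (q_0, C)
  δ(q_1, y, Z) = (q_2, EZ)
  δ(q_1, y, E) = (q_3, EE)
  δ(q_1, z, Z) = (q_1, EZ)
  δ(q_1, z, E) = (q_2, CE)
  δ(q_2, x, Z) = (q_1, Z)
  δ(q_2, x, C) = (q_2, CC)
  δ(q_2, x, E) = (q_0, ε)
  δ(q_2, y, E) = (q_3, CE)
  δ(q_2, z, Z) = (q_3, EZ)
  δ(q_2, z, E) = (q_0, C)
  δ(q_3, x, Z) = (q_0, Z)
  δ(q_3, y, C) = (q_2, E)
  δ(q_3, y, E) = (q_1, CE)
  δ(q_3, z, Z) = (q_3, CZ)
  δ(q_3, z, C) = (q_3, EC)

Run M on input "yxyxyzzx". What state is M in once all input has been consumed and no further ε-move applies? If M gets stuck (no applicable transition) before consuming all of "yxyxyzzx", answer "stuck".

stuck

(q_0, yxyxyzzx, Z)
  read y, top Z: go to q_2, push Z → (q_2, xyxyzzx, Z)
  read x, top Z: go to q_1, push Z → (q_1, yxyzzx, Z)
  read y, top Z: go to q_2, push EZ → (q_2, xyzzx, EZ)
  read x, top E: go to q_0, push ε → (q_0, yzzx, Z)
  read y, top Z: go to q_2, push Z → (q_2, zzx, Z)
  read z, top Z: go to q_3, push EZ → (q_3, zx, EZ)
No transition for (q_3, z, top E); M blocks with input zx remaining.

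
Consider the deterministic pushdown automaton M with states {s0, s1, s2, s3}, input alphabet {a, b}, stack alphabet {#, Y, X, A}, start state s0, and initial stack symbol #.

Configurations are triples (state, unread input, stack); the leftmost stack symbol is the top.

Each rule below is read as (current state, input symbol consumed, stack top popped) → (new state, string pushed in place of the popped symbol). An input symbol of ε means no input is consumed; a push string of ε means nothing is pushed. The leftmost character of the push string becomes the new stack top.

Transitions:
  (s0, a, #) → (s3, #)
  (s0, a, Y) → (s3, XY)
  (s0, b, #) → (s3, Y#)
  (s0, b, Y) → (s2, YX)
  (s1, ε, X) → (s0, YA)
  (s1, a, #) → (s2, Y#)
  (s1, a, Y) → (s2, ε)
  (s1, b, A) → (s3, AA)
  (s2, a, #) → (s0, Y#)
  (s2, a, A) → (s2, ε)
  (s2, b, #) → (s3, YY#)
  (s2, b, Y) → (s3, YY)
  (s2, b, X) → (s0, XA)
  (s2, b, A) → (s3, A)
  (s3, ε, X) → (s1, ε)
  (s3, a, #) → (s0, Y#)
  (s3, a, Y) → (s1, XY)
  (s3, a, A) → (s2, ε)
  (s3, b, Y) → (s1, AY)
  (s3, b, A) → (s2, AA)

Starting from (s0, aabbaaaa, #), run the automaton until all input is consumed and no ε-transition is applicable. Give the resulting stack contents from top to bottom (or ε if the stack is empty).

(s0, aabbaaaa, #)
  read a, top #: go to s3, push # → (s3, abbaaaa, #)
  read a, top #: go to s0, push Y# → (s0, bbaaaa, Y#)
  read b, top Y: go to s2, push YX → (s2, baaaa, YX#)
  read b, top Y: go to s3, push YY → (s3, aaaa, YYX#)
  read a, top Y: go to s1, push XY → (s1, aaa, XYYX#)
  ε-move, top X: go to s0, push YA → (s0, aaa, YAYYX#)
  read a, top Y: go to s3, push XY → (s3, aa, XYAYYX#)
  ε-move, top X: go to s1, push ε → (s1, aa, YAYYX#)
  read a, top Y: go to s2, push ε → (s2, a, AYYX#)
  read a, top A: go to s2, push ε → (s2, ε, YYX#)
All input consumed in state s2 with stack YYX#.

YYX#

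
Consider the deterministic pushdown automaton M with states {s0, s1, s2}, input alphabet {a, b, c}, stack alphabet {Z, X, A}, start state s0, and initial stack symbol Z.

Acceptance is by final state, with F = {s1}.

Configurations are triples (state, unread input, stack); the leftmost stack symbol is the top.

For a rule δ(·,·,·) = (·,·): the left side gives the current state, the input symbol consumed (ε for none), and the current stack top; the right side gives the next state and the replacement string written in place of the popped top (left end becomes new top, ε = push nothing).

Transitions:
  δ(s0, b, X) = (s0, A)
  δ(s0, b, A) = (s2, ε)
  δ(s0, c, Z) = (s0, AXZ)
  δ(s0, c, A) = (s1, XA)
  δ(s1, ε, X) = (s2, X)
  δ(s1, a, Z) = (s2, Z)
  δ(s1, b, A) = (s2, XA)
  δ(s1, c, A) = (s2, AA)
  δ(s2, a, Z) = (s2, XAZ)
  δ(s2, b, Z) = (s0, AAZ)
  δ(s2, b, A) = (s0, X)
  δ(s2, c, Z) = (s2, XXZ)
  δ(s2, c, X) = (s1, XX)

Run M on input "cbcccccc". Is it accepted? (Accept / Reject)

(s0, cbcccccc, Z)
  read c, top Z: go to s0, push AXZ → (s0, bcccccc, AXZ)
  read b, top A: go to s2, push ε → (s2, cccccc, XZ)
  read c, top X: go to s1, push XX → (s1, ccccc, XXZ)
  ε-move, top X: go to s2, push X → (s2, ccccc, XXZ)
  read c, top X: go to s1, push XX → (s1, cccc, XXXZ)
  ε-move, top X: go to s2, push X → (s2, cccc, XXXZ)
  read c, top X: go to s1, push XX → (s1, ccc, XXXXZ)
  ε-move, top X: go to s2, push X → (s2, ccc, XXXXZ)
  read c, top X: go to s1, push XX → (s1, cc, XXXXXZ)
  ε-move, top X: go to s2, push X → (s2, cc, XXXXXZ)
  read c, top X: go to s1, push XX → (s1, c, XXXXXXZ)
  ε-move, top X: go to s2, push X → (s2, c, XXXXXXZ)
  read c, top X: go to s1, push XX → (s1, ε, XXXXXXXZ)
All input consumed; state s1 ∈ F.

Accept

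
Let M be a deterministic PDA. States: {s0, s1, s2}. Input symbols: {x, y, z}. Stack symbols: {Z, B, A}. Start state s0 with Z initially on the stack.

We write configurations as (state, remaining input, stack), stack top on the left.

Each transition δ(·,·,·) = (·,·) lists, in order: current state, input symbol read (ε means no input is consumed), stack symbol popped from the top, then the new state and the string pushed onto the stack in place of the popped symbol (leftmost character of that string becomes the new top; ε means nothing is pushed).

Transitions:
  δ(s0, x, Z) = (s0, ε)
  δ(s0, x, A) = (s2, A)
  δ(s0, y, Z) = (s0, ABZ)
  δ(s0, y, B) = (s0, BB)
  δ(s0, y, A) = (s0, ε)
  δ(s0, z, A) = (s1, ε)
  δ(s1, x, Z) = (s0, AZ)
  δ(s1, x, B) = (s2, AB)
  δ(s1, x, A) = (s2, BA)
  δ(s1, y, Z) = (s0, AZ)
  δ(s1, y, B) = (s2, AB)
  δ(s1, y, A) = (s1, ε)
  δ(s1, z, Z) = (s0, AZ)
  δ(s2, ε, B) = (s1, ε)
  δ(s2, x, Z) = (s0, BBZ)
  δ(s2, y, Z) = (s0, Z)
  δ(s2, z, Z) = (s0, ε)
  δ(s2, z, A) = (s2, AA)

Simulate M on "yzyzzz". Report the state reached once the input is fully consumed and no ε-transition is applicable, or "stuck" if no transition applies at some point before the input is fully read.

s2

(s0, yzyzzz, Z)
  read y, top Z: go to s0, push ABZ → (s0, zyzzz, ABZ)
  read z, top A: go to s1, push ε → (s1, yzzz, BZ)
  read y, top B: go to s2, push AB → (s2, zzz, ABZ)
  read z, top A: go to s2, push AA → (s2, zz, AABZ)
  read z, top A: go to s2, push AA → (s2, z, AAABZ)
  read z, top A: go to s2, push AA → (s2, ε, AAAABZ)
All input consumed; M is in state s2.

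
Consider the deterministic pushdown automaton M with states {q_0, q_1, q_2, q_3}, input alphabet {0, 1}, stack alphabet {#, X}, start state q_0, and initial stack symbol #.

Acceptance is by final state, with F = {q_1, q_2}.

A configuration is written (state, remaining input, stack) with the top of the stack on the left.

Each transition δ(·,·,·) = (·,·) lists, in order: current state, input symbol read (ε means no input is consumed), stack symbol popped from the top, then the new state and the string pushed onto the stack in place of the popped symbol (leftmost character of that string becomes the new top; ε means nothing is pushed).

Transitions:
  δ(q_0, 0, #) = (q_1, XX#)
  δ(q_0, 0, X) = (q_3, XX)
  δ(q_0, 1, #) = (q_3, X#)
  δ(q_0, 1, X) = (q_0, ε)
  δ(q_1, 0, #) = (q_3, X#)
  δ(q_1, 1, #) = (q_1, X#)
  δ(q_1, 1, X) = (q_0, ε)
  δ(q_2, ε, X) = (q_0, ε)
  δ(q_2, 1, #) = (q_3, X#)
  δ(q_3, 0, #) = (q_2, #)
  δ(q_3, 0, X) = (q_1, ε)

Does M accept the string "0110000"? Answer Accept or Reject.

(q_0, 0110000, #)
  read 0, top #: go to q_1, push XX# → (q_1, 110000, XX#)
  read 1, top X: go to q_0, push ε → (q_0, 10000, X#)
  read 1, top X: go to q_0, push ε → (q_0, 0000, #)
  read 0, top #: go to q_1, push XX# → (q_1, 000, XX#)
No transition applies at (q_1, 000, XX#); input not fully consumed.

Reject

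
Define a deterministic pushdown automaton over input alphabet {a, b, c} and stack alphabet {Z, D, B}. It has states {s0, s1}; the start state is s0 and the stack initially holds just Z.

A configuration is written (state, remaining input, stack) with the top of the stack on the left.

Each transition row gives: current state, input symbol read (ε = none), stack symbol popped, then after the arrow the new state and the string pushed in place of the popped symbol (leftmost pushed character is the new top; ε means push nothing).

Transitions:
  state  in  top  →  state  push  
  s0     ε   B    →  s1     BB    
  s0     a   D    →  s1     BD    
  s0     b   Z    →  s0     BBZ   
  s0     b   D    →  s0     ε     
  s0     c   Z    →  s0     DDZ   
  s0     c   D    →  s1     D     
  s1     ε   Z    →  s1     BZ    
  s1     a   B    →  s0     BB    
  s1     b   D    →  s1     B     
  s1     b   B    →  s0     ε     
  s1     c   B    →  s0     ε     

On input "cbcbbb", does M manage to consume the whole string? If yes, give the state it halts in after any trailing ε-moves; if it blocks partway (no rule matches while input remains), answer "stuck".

s1

(s0, cbcbbb, Z) ⊢ (s0, bcbbb, DDZ) ⊢ (s0, cbbb, DZ) ⊢ (s1, bbb, DZ) ⊢ (s1, bb, BZ) ⊢ (s0, b, Z) ⊢ (s0, ε, BBZ) ⊢ (s1, ε, BBBZ)
All input consumed; M is in state s1.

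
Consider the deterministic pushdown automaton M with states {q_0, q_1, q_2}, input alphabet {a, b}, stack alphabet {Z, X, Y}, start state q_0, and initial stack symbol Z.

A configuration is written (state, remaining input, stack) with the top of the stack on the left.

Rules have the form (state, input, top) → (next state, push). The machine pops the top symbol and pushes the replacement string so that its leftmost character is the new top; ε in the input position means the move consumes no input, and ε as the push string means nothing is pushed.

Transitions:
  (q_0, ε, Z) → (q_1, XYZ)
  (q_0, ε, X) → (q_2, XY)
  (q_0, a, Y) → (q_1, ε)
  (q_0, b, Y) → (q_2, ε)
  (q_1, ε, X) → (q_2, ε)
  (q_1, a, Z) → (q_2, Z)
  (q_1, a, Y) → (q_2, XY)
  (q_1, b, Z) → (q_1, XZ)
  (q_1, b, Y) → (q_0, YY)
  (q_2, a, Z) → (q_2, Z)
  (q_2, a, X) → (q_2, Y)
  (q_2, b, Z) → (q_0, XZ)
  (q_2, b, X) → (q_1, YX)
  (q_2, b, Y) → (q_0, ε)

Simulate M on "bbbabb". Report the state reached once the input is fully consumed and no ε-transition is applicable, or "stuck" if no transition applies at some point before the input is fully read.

stuck

(q_0, bbbabb, Z)
  ε-move, top Z: go to q_1, push XYZ → (q_1, bbbabb, XYZ)
  ε-move, top X: go to q_2, push ε → (q_2, bbbabb, YZ)
  read b, top Y: go to q_0, push ε → (q_0, bbabb, Z)
  ε-move, top Z: go to q_1, push XYZ → (q_1, bbabb, XYZ)
  ε-move, top X: go to q_2, push ε → (q_2, bbabb, YZ)
  read b, top Y: go to q_0, push ε → (q_0, babb, Z)
  ε-move, top Z: go to q_1, push XYZ → (q_1, babb, XYZ)
  ε-move, top X: go to q_2, push ε → (q_2, babb, YZ)
  read b, top Y: go to q_0, push ε → (q_0, abb, Z)
  ε-move, top Z: go to q_1, push XYZ → (q_1, abb, XYZ)
  ε-move, top X: go to q_2, push ε → (q_2, abb, YZ)
No transition for (q_2, a, top Y); M blocks with input abb remaining.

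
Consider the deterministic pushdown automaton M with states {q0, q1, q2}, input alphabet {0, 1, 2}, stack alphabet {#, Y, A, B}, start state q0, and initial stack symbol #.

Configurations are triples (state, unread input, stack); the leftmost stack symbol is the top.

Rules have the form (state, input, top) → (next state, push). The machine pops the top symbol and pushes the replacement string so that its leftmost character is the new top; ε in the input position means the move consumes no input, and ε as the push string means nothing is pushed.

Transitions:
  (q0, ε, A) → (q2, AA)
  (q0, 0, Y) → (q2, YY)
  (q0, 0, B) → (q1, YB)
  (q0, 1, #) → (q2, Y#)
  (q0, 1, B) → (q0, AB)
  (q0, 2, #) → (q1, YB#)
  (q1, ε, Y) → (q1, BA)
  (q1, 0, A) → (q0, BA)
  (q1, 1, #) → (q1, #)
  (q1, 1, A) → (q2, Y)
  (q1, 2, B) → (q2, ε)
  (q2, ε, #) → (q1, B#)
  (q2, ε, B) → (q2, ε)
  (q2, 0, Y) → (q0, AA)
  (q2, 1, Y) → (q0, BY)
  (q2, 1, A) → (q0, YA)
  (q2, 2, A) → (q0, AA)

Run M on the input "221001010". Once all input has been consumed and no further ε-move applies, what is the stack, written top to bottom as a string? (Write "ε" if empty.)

(q0, 221001010, #)
  read 2, top #: go to q1, push YB# → (q1, 21001010, YB#)
  ε-move, top Y: go to q1, push BA → (q1, 21001010, BAB#)
  read 2, top B: go to q2, push ε → (q2, 1001010, AB#)
  read 1, top A: go to q0, push YA → (q0, 001010, YAB#)
  read 0, top Y: go to q2, push YY → (q2, 01010, YYAB#)
  read 0, top Y: go to q0, push AA → (q0, 1010, AAYAB#)
  ε-move, top A: go to q2, push AA → (q2, 1010, AAAYAB#)
  read 1, top A: go to q0, push YA → (q0, 010, YAAAYAB#)
  read 0, top Y: go to q2, push YY → (q2, 10, YYAAAYAB#)
  read 1, top Y: go to q0, push BY → (q0, 0, BYYAAAYAB#)
  read 0, top B: go to q1, push YB → (q1, ε, YBYYAAAYAB#)
  ε-move, top Y: go to q1, push BA → (q1, ε, BABYYAAAYAB#)
All input consumed in state q1 with stack BABYYAAAYAB#.

BABYYAAAYAB#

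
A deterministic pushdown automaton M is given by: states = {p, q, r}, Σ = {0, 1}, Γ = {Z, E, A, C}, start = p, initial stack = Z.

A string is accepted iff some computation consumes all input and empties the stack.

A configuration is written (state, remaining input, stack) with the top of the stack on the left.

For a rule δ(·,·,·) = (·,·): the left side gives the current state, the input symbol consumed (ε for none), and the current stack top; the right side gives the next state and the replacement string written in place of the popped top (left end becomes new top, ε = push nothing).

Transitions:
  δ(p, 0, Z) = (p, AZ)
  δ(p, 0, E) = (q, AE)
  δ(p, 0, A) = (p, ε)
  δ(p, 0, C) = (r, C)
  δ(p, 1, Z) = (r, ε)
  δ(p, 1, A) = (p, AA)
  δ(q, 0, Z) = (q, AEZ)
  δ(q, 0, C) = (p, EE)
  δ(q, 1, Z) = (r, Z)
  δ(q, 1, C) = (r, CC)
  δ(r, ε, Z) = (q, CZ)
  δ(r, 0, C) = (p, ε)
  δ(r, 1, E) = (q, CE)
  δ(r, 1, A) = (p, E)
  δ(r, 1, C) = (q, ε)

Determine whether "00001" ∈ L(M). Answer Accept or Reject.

(p, 00001, Z)
  read 0, top Z: go to p, push AZ → (p, 0001, AZ)
  read 0, top A: go to p, push ε → (p, 001, Z)
  read 0, top Z: go to p, push AZ → (p, 01, AZ)
  read 0, top A: go to p, push ε → (p, 1, Z)
  read 1, top Z: go to r, push ε → (r, ε, ε)
All input consumed and the stack is empty.

Accept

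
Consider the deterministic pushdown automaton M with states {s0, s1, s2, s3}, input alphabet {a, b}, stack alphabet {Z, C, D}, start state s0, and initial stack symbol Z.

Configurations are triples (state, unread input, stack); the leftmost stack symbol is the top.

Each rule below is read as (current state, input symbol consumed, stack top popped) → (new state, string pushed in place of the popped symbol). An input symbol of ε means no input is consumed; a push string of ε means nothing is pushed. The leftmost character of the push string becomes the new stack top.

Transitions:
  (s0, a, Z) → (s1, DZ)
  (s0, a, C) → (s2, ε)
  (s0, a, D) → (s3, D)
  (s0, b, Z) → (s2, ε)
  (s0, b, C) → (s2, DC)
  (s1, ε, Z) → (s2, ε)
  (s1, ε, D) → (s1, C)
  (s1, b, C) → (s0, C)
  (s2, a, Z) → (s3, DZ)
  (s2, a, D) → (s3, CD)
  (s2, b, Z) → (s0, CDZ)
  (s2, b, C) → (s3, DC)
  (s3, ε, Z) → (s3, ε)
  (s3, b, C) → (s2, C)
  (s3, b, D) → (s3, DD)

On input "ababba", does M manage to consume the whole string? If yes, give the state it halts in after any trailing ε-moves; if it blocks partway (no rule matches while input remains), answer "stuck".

(s0, ababba, Z)
  read a, top Z: go to s1, push DZ → (s1, babba, DZ)
  ε-move, top D: go to s1, push C → (s1, babba, CZ)
  read b, top C: go to s0, push C → (s0, abba, CZ)
  read a, top C: go to s2, push ε → (s2, bba, Z)
  read b, top Z: go to s0, push CDZ → (s0, ba, CDZ)
  read b, top C: go to s2, push DC → (s2, a, DCDZ)
  read a, top D: go to s3, push CD → (s3, ε, CDCDZ)
All input consumed; M is in state s3.

s3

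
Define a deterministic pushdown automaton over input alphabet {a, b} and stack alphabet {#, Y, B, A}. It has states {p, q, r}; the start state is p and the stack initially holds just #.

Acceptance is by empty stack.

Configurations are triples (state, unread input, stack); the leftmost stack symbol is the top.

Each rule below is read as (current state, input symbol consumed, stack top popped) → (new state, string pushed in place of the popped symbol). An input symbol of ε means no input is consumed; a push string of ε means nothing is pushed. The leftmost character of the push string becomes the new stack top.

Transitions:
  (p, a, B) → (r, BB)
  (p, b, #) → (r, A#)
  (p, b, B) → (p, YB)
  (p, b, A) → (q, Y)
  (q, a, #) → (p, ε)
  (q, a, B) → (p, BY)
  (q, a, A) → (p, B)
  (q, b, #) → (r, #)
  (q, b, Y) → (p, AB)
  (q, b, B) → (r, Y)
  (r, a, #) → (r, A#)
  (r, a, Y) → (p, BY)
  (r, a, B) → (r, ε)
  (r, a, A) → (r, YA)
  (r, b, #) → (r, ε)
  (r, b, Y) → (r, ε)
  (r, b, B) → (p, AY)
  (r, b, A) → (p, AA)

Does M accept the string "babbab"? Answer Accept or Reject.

Reject

(p, babbab, #) ⊢ (r, abbab, A#) ⊢ (r, bbab, YA#) ⊢ (r, bab, A#) ⊢ (p, ab, AA#)
No transition applies at (p, ab, AA#); input not fully consumed.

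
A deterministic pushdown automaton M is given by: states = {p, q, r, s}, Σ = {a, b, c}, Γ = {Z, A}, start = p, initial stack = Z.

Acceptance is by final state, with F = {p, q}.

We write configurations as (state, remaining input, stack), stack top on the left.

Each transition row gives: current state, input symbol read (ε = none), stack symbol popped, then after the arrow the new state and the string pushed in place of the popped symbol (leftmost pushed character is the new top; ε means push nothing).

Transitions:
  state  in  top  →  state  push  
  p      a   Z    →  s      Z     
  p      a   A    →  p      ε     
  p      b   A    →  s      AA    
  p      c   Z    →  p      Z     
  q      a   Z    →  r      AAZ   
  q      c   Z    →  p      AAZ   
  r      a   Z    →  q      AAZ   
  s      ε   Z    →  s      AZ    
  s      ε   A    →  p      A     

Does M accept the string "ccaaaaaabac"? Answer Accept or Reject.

Reject

(p, ccaaaaaabac, Z)
  read c, top Z: go to p, push Z → (p, caaaaaabac, Z)
  read c, top Z: go to p, push Z → (p, aaaaaabac, Z)
  read a, top Z: go to s, push Z → (s, aaaaabac, Z)
  ε-move, top Z: go to s, push AZ → (s, aaaaabac, AZ)
  ε-move, top A: go to p, push A → (p, aaaaabac, AZ)
  read a, top A: go to p, push ε → (p, aaaabac, Z)
  read a, top Z: go to s, push Z → (s, aaabac, Z)
  ε-move, top Z: go to s, push AZ → (s, aaabac, AZ)
  ε-move, top A: go to p, push A → (p, aaabac, AZ)
  read a, top A: go to p, push ε → (p, aabac, Z)
  read a, top Z: go to s, push Z → (s, abac, Z)
  ε-move, top Z: go to s, push AZ → (s, abac, AZ)
  ε-move, top A: go to p, push A → (p, abac, AZ)
  read a, top A: go to p, push ε → (p, bac, Z)
No transition applies at (p, bac, Z); input not fully consumed.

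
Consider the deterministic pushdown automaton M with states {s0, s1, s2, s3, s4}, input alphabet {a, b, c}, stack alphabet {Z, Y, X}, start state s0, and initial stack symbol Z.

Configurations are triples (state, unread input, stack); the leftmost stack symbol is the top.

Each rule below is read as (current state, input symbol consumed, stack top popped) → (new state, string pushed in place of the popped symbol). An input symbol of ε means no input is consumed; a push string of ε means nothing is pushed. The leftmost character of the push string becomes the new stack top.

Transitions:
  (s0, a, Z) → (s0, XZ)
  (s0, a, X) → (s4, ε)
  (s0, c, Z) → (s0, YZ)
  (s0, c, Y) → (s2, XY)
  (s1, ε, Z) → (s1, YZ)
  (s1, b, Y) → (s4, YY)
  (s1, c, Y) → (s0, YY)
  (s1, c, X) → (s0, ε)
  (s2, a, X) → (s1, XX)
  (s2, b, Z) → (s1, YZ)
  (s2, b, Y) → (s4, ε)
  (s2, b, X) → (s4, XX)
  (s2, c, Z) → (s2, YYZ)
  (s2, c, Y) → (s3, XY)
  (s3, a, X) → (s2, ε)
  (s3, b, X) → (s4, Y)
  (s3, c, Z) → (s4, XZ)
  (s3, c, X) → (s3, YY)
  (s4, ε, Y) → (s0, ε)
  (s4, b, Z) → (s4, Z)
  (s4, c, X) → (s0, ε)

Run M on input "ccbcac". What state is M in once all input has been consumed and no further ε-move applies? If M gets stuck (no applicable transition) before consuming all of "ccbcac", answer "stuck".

s0

(s0, ccbcac, Z)
  read c, top Z: go to s0, push YZ → (s0, cbcac, YZ)
  read c, top Y: go to s2, push XY → (s2, bcac, XYZ)
  read b, top X: go to s4, push XX → (s4, cac, XXYZ)
  read c, top X: go to s0, push ε → (s0, ac, XYZ)
  read a, top X: go to s4, push ε → (s4, c, YZ)
  ε-move, top Y: go to s0, push ε → (s0, c, Z)
  read c, top Z: go to s0, push YZ → (s0, ε, YZ)
All input consumed; M is in state s0.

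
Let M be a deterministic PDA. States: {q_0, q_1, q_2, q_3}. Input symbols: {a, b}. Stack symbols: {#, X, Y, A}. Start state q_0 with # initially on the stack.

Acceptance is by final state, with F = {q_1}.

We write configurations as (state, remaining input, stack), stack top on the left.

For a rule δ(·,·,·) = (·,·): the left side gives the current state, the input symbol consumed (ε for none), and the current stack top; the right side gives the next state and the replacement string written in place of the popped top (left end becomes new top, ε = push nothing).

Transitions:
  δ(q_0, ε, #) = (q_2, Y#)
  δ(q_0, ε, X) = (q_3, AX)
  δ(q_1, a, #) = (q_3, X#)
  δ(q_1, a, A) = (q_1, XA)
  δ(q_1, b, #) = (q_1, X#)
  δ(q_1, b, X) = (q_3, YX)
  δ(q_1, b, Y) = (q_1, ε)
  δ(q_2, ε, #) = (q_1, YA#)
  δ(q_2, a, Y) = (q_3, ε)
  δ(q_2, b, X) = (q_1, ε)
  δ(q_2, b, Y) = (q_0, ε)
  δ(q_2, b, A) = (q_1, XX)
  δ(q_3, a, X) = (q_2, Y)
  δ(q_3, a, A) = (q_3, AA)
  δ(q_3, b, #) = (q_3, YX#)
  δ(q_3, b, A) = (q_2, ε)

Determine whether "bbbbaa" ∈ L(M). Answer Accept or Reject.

(q_0, bbbbaa, #)
  ε-move, top #: go to q_2, push Y# → (q_2, bbbbaa, Y#)
  read b, top Y: go to q_0, push ε → (q_0, bbbaa, #)
  ε-move, top #: go to q_2, push Y# → (q_2, bbbaa, Y#)
  read b, top Y: go to q_0, push ε → (q_0, bbaa, #)
  ε-move, top #: go to q_2, push Y# → (q_2, bbaa, Y#)
  read b, top Y: go to q_0, push ε → (q_0, baa, #)
  ε-move, top #: go to q_2, push Y# → (q_2, baa, Y#)
  read b, top Y: go to q_0, push ε → (q_0, aa, #)
  ε-move, top #: go to q_2, push Y# → (q_2, aa, Y#)
  read a, top Y: go to q_3, push ε → (q_3, a, #)
No transition applies at (q_3, a, #); input not fully consumed.

Reject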